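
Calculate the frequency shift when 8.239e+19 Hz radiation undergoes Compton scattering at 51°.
1.633e+19 Hz (decrease)

Convert frequency to wavelength (c = 299792458 m/s):
λ₀ = c/f₀ = 299792458/8.239e+19 = 3.6386996e-12 m = 3.6387 pm

Calculate Compton shift:
Δλ = λ_C(1 - cos(51°)) = 0.8994 pm

Final wavelength:
λ' = λ₀ + Δλ = 3.6387 + 0.8994 = 4.5381 pm

Final frequency:
f' = c/λ' = 299792458/4.5380833e-12 = 6.6061471e+19 Hz

Frequency shift (decrease):
Δf = f₀ - f' = 8.239e+19 - 6.6061471e+19 = 1.633e+19 Hz

(Intermediate values are shown rounded; full precision is carried through to the final answer.)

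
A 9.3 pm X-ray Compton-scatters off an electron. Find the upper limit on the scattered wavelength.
14.1526 pm (at θ = 180°)

The Compton shift is Δλ = λ_C(1 − cos θ).

Since cos θ ranges from −1 to 1, the factor (1 − cos θ) ranges from 0 to 2; the maximum shift occurs at θ = 180° (backscattering):
Δλ_max = 2λ_C = 2 × 2.4263 pm = 4.8526 pm

Maximum scattered wavelength:
λ'_max = λ₀ + Δλ_max = 9.3 + 4.8526 = 14.1526 pm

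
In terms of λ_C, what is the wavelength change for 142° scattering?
1.7880 λ_C

The Compton shift formula is:
Δλ = λ_C(1 - cos θ)

Dividing both sides by λ_C:
Δλ/λ_C = 1 - cos θ

For θ = 142°:
Δλ/λ_C = 1 - cos(142°)
Δλ/λ_C = 1 - -0.7880
Δλ/λ_C = 1.7880

This means the shift is 1.7880 × λ_C = 4.3383 pm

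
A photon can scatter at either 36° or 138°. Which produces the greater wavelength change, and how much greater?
138° produces the larger shift by a factor of 9.127

Calculate both shifts using Δλ = λ_C(1 - cos θ):

For θ₁ = 36°:
Δλ₁ = 2.4263 × (1 - cos(36°))
Δλ₁ = 2.4263 × 0.1910
Δλ₁ = 0.4634 pm

For θ₂ = 138°:
Δλ₂ = 2.4263 × (1 - cos(138°))
Δλ₂ = 2.4263 × 1.7431
Δλ₂ = 4.2294 pm

The 138° angle produces the larger shift.
Ratio: 4.2294/0.4634 = 9.127

(Intermediate values are shown rounded; full precision is carried through to the final answer.)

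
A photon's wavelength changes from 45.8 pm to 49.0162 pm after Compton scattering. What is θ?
109.00°

First find the wavelength shift:
Δλ = λ' - λ = 49.0162 - 45.8 = 3.2162 pm

Using Δλ = λ_C(1 - cos θ), with λ_C = h/(m_e·c) ≈ 2.42631024 pm:
cos θ = 1 - Δλ/λ_C
cos θ = 1 - 3.2162/2.42631024
cos θ = -0.325552

θ = arccos(-0.325552)
θ = 109.00°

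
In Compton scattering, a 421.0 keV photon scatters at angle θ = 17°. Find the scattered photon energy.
406.3709 keV

First convert energy to wavelength:
λ = hc/E, with hc ≈ 1239.842 keV·pm (i.e. 1239.842 eV·nm)

For E = 421.0 keV = 421000 eV:
λ = 1239.842 keV·pm / 421.0 keV
λ = 2.9450 pm

Calculate the Compton shift:
Δλ = λ_C(1 - cos(17°)) = 2.4263 × 0.0437
Δλ = 0.1060 pm

Final wavelength:
λ' = 2.9450 + 0.1060 = 3.0510 pm

Final energy:
E' = hc/λ' = 1239.842 / 3.0510 = 406.3709 keV

(Intermediate values are shown rounded; full precision is carried through to the final answer.)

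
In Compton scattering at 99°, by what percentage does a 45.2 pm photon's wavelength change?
6.2077%

Calculate the Compton shift:
Δλ = λ_C(1 - cos(99°))
Δλ = 2.4263 × (1 - cos(99°))
Δλ = 2.4263 × 1.1564
Δλ = 2.8059 pm

Percentage change:
(Δλ/λ₀) × 100 = (2.8059/45.2) × 100
= 6.2077%

(Intermediate values are shown rounded; full precision is carried through to the final answer.)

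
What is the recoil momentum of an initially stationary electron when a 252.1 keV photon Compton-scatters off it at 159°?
2.0063e-22 kg·m/s

The electron is initially at rest, so by conservation of momentum:
p⃗_e = p⃗₀ − p⃗'  (incident photon momentum minus scattered photon momentum)

Photon momentum magnitudes (p = h/λ = E/c):
λ₀ = hc/E₀ = 4.9181 pm → p₀ = h/λ₀ = 1.3473e-22 kg·m/s
Δλ = λ_C(1 − cos 159°) = 4.6915 pm
λ' = 9.6095 pm → p' = h/λ' = 6.8953e-23 kg·m/s

The scattered photon makes angle θ = 159° with the incident direction, so by the law of cosines:
|p⃗_e|² = p₀² + p'² − 2p₀p'cos θ
|p⃗_e|² = (1.3473e-22)² + (6.8953e-23)² − 2·1.3473e-22·6.8953e-23·cos(159°)
|p⃗_e| = 2.0063e-22 kg·m/s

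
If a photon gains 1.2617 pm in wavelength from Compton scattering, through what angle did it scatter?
61.32°

From the Compton formula Δλ = λ_C(1 - cos θ), we can solve for θ:

cos θ = 1 - Δλ/λ_C

Given:
- Δλ = 1.2617 pm
- λ_C = h/(m_e·c) ≈ 2.42631024 pm

cos θ = 1 - 1.2617/2.42631024
cos θ = 1 - 0.520008
cos θ = 0.479992

θ = arccos(0.479992)
θ = 61.32°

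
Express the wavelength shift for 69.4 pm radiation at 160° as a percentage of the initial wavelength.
6.7814%

Calculate the Compton shift:
Δλ = λ_C(1 - cos(160°))
Δλ = 2.4263 × (1 - cos(160°))
Δλ = 2.4263 × 1.9397
Δλ = 4.7063 pm

Percentage change:
(Δλ/λ₀) × 100 = (4.7063/69.4) × 100
= 6.7814%

(Intermediate values are shown rounded; full precision is carried through to the final answer.)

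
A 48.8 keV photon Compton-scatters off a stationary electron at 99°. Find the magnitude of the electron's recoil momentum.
3.7728e-23 kg·m/s

The electron is initially at rest, so by conservation of momentum:
p⃗_e = p⃗₀ − p⃗'  (incident photon momentum minus scattered photon momentum)

Photon momentum magnitudes (p = h/λ = E/c):
λ₀ = hc/E₀ = 25.4066 pm → p₀ = h/λ₀ = 2.6080e-23 kg·m/s
Δλ = λ_C(1 − cos 99°) = 2.8059 pm
λ' = 28.2125 pm → p' = h/λ' = 2.3486e-23 kg·m/s

The scattered photon makes angle θ = 99° with the incident direction, so by the law of cosines:
|p⃗_e|² = p₀² + p'² − 2p₀p'cos θ
|p⃗_e|² = (2.6080e-23)² + (2.3486e-23)² − 2·2.6080e-23·2.3486e-23·cos(99°)
|p⃗_e| = 3.7728e-23 kg·m/s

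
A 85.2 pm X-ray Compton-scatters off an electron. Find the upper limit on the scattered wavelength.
90.0526 pm (at θ = 180°)

The Compton shift is Δλ = λ_C(1 − cos θ).

Since cos θ ranges from −1 to 1, the factor (1 − cos θ) ranges from 0 to 2; the maximum shift occurs at θ = 180° (backscattering):
Δλ_max = 2λ_C = 2 × 2.4263 pm = 4.8526 pm

Maximum scattered wavelength:
λ'_max = λ₀ + Δλ_max = 85.2 + 4.8526 = 90.0526 pm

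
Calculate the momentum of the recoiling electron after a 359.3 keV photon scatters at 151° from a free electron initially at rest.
2.6750e-22 kg·m/s

The electron is initially at rest, so by conservation of momentum:
p⃗_e = p⃗₀ − p⃗'  (incident photon momentum minus scattered photon momentum)

Photon momentum magnitudes (p = h/λ = E/c):
λ₀ = hc/E₀ = 3.4507 pm → p₀ = h/λ₀ = 1.9202e-22 kg·m/s
Δλ = λ_C(1 − cos 151°) = 4.5484 pm
λ' = 7.9991 pm → p' = h/λ' = 8.2835e-23 kg·m/s

The scattered photon makes angle θ = 151° with the incident direction, so by the law of cosines:
|p⃗_e|² = p₀² + p'² − 2p₀p'cos θ
|p⃗_e|² = (1.9202e-22)² + (8.2835e-23)² − 2·1.9202e-22·8.2835e-23·cos(151°)
|p⃗_e| = 2.6750e-22 kg·m/s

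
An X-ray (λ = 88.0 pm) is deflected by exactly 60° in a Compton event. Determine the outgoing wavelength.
89.2132 pm

Using the Compton formula: λ' = λ + λ_C(1 − cos θ)

For θ = 60°, cos θ = 1/2 (exact) = 0.5000, so:
1 − cos 60° = 1 − (1/2) = 0.5000

Δλ = λ_C × 0.5000 = 2.4263 × 0.5000 = 1.2132 pm

λ' = 88.0 + 1.2132 = 89.2132 pm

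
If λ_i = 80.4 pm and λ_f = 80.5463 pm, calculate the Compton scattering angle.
20.00°

First find the wavelength shift:
Δλ = λ' - λ = 80.5463 - 80.4 = 0.1463 pm

Using Δλ = λ_C(1 - cos θ), with λ_C = h/(m_e·c) ≈ 2.42631024 pm:
cos θ = 1 - Δλ/λ_C
cos θ = 1 - 0.1463/2.42631024
cos θ = 0.939703

θ = arccos(0.939703)
θ = 20.00°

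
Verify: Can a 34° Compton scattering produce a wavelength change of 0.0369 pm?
No, inconsistent

Calculate the expected shift for θ = 34°:

Δλ_expected = λ_C(1 - cos(34°))
Δλ_expected = 2.4263 × (1 - cos(34°))
Δλ_expected = 2.4263 × 0.1710
Δλ_expected = 0.4148 pm

Given shift: 0.0369 pm
Expected shift: 0.4148 pm
Difference: 0.3779 pm

The values do not match. The given shift corresponds to θ ≈ 10.0°, not 34°.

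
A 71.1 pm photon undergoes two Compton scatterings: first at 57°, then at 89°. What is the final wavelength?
74.5888 pm

Apply Compton shift twice:

First scattering at θ₁ = 57°:
Δλ₁ = λ_C(1 - cos(57°))
Δλ₁ = 2.4263 × 0.4554
Δλ₁ = 1.1048 pm

After first scattering:
λ₁ = 71.1 + 1.1048 = 72.2048 pm

Second scattering at θ₂ = 89°:
Δλ₂ = λ_C(1 - cos(89°))
Δλ₂ = 2.4263 × 0.9825
Δλ₂ = 2.3840 pm

Final wavelength:
λ₂ = 72.2048 + 2.3840 = 74.5888 pm

Total shift: Δλ_total = 1.1048 + 2.3840 = 3.4888 pm

(Intermediate values are shown rounded; full precision is carried through to the final answer.)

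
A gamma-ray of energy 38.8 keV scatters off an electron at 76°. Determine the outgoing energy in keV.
36.6882 keV

First convert energy to wavelength:
λ = hc/E, with hc ≈ 1239.842 keV·pm (i.e. 1239.842 eV·nm)

For E = 38.8 keV = 38800 eV:
λ = 1239.842 keV·pm / 38.8 keV
λ = 31.9547 pm

Calculate the Compton shift:
Δλ = λ_C(1 - cos(76°)) = 2.4263 × 0.7581
Δλ = 1.8393 pm

Final wavelength:
λ' = 31.9547 + 1.8393 = 33.7940 pm

Final energy:
E' = hc/λ' = 1239.842 / 33.7940 = 36.6882 keV

(Intermediate values are shown rounded; full precision is carried through to the final answer.)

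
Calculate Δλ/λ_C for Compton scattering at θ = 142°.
1.7880 λ_C

The Compton shift formula is:
Δλ = λ_C(1 - cos θ)

Dividing both sides by λ_C:
Δλ/λ_C = 1 - cos θ

For θ = 142°:
Δλ/λ_C = 1 - cos(142°)
Δλ/λ_C = 1 - -0.7880
Δλ/λ_C = 1.7880

This means the shift is 1.7880 × λ_C = 4.3383 pm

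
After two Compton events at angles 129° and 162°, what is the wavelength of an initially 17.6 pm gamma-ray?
26.2871 pm

Apply Compton shift twice:

First scattering at θ₁ = 129°:
Δλ₁ = λ_C(1 - cos(129°))
Δλ₁ = 2.4263 × 1.6293
Δλ₁ = 3.9532 pm

After first scattering:
λ₁ = 17.6 + 3.9532 = 21.5532 pm

Second scattering at θ₂ = 162°:
Δλ₂ = λ_C(1 - cos(162°))
Δλ₂ = 2.4263 × 1.9511
Δλ₂ = 4.7339 pm

Final wavelength:
λ₂ = 21.5532 + 4.7339 = 26.2871 pm

Total shift: Δλ_total = 3.9532 + 4.7339 = 8.6871 pm

(Intermediate values are shown rounded; full precision is carried through to the final answer.)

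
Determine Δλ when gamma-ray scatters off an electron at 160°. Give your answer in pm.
4.7063 pm

Using the Compton scattering formula:
Δλ = λ_C(1 - cos θ)

where λ_C = h/(m_e·c) ≈ 2.4263 pm is the Compton wavelength of an electron.

For θ = 160°:
cos(160°) = -0.9397
1 - cos(160°) = 1.9397

Δλ = 2.4263 × 1.9397
Δλ = 4.7063 pm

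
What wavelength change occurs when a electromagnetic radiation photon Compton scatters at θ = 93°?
2.5533 pm

Using the Compton scattering formula:
Δλ = λ_C(1 - cos θ)

where λ_C = h/(m_e·c) ≈ 2.4263 pm is the Compton wavelength of an electron.

For θ = 93°:
cos(93°) = -0.0523
1 - cos(93°) = 1.0523

Δλ = 2.4263 × 1.0523
Δλ = 2.5533 pm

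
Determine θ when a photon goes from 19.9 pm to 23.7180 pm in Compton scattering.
125.00°

First find the wavelength shift:
Δλ = λ' - λ = 23.7180 - 19.9 = 3.8180 pm

Using Δλ = λ_C(1 - cos θ), with λ_C = h/(m_e·c) ≈ 2.42631024 pm:
cos θ = 1 - Δλ/λ_C
cos θ = 1 - 3.8180/2.42631024
cos θ = -0.573583

θ = arccos(-0.573583)
θ = 125.00°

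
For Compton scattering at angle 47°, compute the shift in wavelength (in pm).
0.7716 pm

Using the Compton scattering formula:
Δλ = λ_C(1 - cos θ)

where λ_C = h/(m_e·c) ≈ 2.4263 pm is the Compton wavelength of an electron.

For θ = 47°:
cos(47°) = 0.6820
1 - cos(47°) = 0.3180

Δλ = 2.4263 × 0.3180
Δλ = 0.7716 pm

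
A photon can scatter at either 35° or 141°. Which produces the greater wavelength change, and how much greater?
141° produces the larger shift by a factor of 9.827

Calculate both shifts using Δλ = λ_C(1 - cos θ):

For θ₁ = 35°:
Δλ₁ = 2.4263 × (1 - cos(35°))
Δλ₁ = 2.4263 × 0.1808
Δλ₁ = 0.4388 pm

For θ₂ = 141°:
Δλ₂ = 2.4263 × (1 - cos(141°))
Δλ₂ = 2.4263 × 1.7771
Δλ₂ = 4.3119 pm

The 141° angle produces the larger shift.
Ratio: 4.3119/0.4388 = 9.827

(Intermediate values are shown rounded; full precision is carried through to the final answer.)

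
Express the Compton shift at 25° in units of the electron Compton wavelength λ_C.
0.0937 λ_C

The Compton shift formula is:
Δλ = λ_C(1 - cos θ)

Dividing both sides by λ_C:
Δλ/λ_C = 1 - cos θ

For θ = 25°:
Δλ/λ_C = 1 - cos(25°)
Δλ/λ_C = 1 - 0.9063
Δλ/λ_C = 0.0937

This means the shift is 0.0937 × λ_C = 0.2273 pm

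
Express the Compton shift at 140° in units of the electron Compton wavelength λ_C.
1.7660 λ_C

The Compton shift formula is:
Δλ = λ_C(1 - cos θ)

Dividing both sides by λ_C:
Δλ/λ_C = 1 - cos θ

For θ = 140°:
Δλ/λ_C = 1 - cos(140°)
Δλ/λ_C = 1 - -0.7660
Δλ/λ_C = 1.7660

This means the shift is 1.7660 × λ_C = 4.2850 pm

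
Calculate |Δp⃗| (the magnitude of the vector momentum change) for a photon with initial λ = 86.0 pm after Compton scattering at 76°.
9.3885e-24 kg·m/s

Photon momentum magnitude is p = h/λ.

Initial momentum:
p₀ = h/λ = 6.6261e-34/8.6000e-11 = 7.7047e-24 kg·m/s

After scattering:
λ' = λ + Δλ = 86.0 + 1.8393 = 87.8393 pm
p' = h/λ' = 6.6261e-34/8.7839e-11 = 7.5434e-24 kg·m/s

Momentum is a vector; the scattered photon's direction makes angle θ = 76° with the incident direction. The magnitude of the vector change Δp⃗ = p⃗₀ − p⃗' is found from the law of cosines:
|Δp⃗|² = p₀² + p'² − 2p₀p'cos θ
|Δp⃗|² = (7.7047e-24)² + (7.5434e-24)² − 2·7.7047e-24·7.5434e-24·cos(76°)
|Δp⃗| = 9.3885e-24 kg·m/s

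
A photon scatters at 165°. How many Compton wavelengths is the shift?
1.9659 λ_C

The Compton shift formula is:
Δλ = λ_C(1 - cos θ)

Dividing both sides by λ_C:
Δλ/λ_C = 1 - cos θ

For θ = 165°:
Δλ/λ_C = 1 - cos(165°)
Δλ/λ_C = 1 - -0.9659
Δλ/λ_C = 1.9659

This means the shift is 1.9659 × λ_C = 4.7699 pm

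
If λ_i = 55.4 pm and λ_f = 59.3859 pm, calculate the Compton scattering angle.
130.00°

First find the wavelength shift:
Δλ = λ' - λ = 59.3859 - 55.4 = 3.9859 pm

Using Δλ = λ_C(1 - cos θ), with λ_C = h/(m_e·c) ≈ 2.42631024 pm:
cos θ = 1 - Δλ/λ_C
cos θ = 1 - 3.9859/2.42631024
cos θ = -0.642783

θ = arccos(-0.642783)
θ = 130.00°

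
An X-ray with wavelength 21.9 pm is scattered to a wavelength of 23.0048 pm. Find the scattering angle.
57.00°

First find the wavelength shift:
Δλ = λ' - λ = 23.0048 - 21.9 = 1.1048 pm

Using Δλ = λ_C(1 - cos θ), with λ_C = h/(m_e·c) ≈ 2.42631024 pm:
cos θ = 1 - Δλ/λ_C
cos θ = 1 - 1.1048/2.42631024
cos θ = 0.544658

θ = arccos(0.544658)
θ = 57.00°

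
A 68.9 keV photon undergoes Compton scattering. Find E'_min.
54.2662 keV (at θ = 180°)

The scattered photon has minimum energy when its wavelength is maximum, i.e., when the Compton shift Δλ = λ_C(1 − cos θ) is maximum. This occurs at θ = 180° (backscattering), giving Δλ_max = 2λ_C = 4.8526 pm.

Initial wavelength: λ₀ = hc/E₀ = 17.9948 pm
Maximum final wavelength: λ'_max = λ₀ + 2λ_C = 17.9948 + 4.8526 = 22.8474 pm
Minimum final energy: E'_min = hc/λ'_max = 54.2662 keV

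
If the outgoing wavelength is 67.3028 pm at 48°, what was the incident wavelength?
66.5000 pm

From λ' = λ + Δλ, we have λ = λ' - Δλ

First calculate the Compton shift:
Δλ = λ_C(1 - cos θ)
Δλ = 2.4263 × (1 - cos(48°))
Δλ = 2.4263 × 0.3309
Δλ = 0.8028 pm

Initial wavelength:
λ = λ' - Δλ
λ = 67.3028 - 0.8028
λ = 66.5000 pm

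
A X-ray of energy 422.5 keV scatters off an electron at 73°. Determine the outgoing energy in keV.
266.5488 keV

First convert energy to wavelength:
λ = hc/E, with hc ≈ 1239.842 keV·pm (i.e. 1239.842 eV·nm)

For E = 422.5 keV = 422500 eV:
λ = 1239.842 keV·pm / 422.5 keV
λ = 2.9345 pm

Calculate the Compton shift:
Δλ = λ_C(1 - cos(73°)) = 2.4263 × 0.7076
Δλ = 1.7169 pm

Final wavelength:
λ' = 2.9345 + 1.7169 = 4.6515 pm

Final energy:
E' = hc/λ' = 1239.842 / 4.6515 = 266.5488 keV

(Intermediate values are shown rounded; full precision is carried through to the final answer.)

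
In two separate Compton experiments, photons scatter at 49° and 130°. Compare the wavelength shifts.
130° produces the larger shift by a factor of 4.776

Calculate both shifts using Δλ = λ_C(1 - cos θ):

For θ₁ = 49°:
Δλ₁ = 2.4263 × (1 - cos(49°))
Δλ₁ = 2.4263 × 0.3439
Δλ₁ = 0.8345 pm

For θ₂ = 130°:
Δλ₂ = 2.4263 × (1 - cos(130°))
Δλ₂ = 2.4263 × 1.6428
Δλ₂ = 3.9859 pm

The 130° angle produces the larger shift.
Ratio: 3.9859/0.8345 = 4.776

(Intermediate values are shown rounded; full precision is carried through to the final answer.)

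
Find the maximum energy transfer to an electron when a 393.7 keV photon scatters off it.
238.7551 keV

Maximum energy transfer occurs at θ = 180° (backscattering).

Initial photon: E₀ = 393.7 keV → λ₀ = 3.1492 pm

Maximum Compton shift (at 180°):
Δλ_max = 2λ_C = 2 × 2.4263 = 4.8526 pm

Final wavelength:
λ' = 3.1492 + 4.8526 = 8.0018 pm

Minimum photon energy (maximum energy to electron):
E'_min = hc/λ' = 154.9449 keV

Maximum electron kinetic energy:
K_max = E₀ - E'_min = 393.7000 - 154.9449 = 238.7551 keV

(Intermediate values are shown rounded; full precision is carried through to the final answer.)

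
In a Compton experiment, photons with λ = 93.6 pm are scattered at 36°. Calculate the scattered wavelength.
94.0634 pm

Using the Compton scattering formula:
λ' = λ + Δλ = λ + λ_C(1 - cos θ)

Given:
- Initial wavelength λ = 93.6 pm
- Scattering angle θ = 36°
- Compton wavelength λ_C ≈ 2.4263 pm

Calculate the shift:
Δλ = 2.4263 × (1 - cos(36°))
Δλ = 2.4263 × 0.1910
Δλ = 0.4634 pm

Final wavelength:
λ' = 93.6 + 0.4634 = 94.0634 pm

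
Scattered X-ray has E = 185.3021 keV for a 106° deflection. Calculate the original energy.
344.7999 keV

Convert final energy to wavelength (hc ≈ 1239.842 keV·pm):
λ' = hc/E' = 1239.842 / 185.3021 = 6.6909 pm

Calculate the Compton shift:
Δλ = λ_C(1 - cos(106°))
Δλ = 2.4263 × (1 - cos(106°))
Δλ = 3.0951 pm

Initial wavelength:
λ = λ' - Δλ = 6.6909 - 3.0951 = 3.5958 pm

Initial energy:
E = hc/λ = 1239.842 / 3.5958 = 344.7999 keV

(Intermediate values are shown rounded; full precision is carried through to the final answer.)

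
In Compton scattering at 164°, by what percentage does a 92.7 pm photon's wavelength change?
5.1334%

Calculate the Compton shift:
Δλ = λ_C(1 - cos(164°))
Δλ = 2.4263 × (1 - cos(164°))
Δλ = 2.4263 × 1.9613
Δλ = 4.7586 pm

Percentage change:
(Δλ/λ₀) × 100 = (4.7586/92.7) × 100
= 5.1334%

(Intermediate values are shown rounded; full precision is carried through to the final answer.)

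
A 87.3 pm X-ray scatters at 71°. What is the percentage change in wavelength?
1.8744%

Calculate the Compton shift:
Δλ = λ_C(1 - cos(71°))
Δλ = 2.4263 × (1 - cos(71°))
Δλ = 2.4263 × 0.6744
Δλ = 1.6364 pm

Percentage change:
(Δλ/λ₀) × 100 = (1.6364/87.3) × 100
= 1.8744%

(Intermediate values are shown rounded; full precision is carried through to the final answer.)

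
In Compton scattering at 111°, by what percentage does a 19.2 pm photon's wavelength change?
17.1657%

Calculate the Compton shift:
Δλ = λ_C(1 - cos(111°))
Δλ = 2.4263 × (1 - cos(111°))
Δλ = 2.4263 × 1.3584
Δλ = 3.2958 pm

Percentage change:
(Δλ/λ₀) × 100 = (3.2958/19.2) × 100
= 17.1657%

(Intermediate values are shown rounded; full precision is carried through to the final answer.)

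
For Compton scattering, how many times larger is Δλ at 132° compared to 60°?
132° produces the larger shift by a factor of 3.338

Calculate both shifts using Δλ = λ_C(1 - cos θ):

For θ₁ = 60°:
Δλ₁ = 2.4263 × (1 - cos(60°))
Δλ₁ = 2.4263 × 0.5000
Δλ₁ = 1.2132 pm

For θ₂ = 132°:
Δλ₂ = 2.4263 × (1 - cos(132°))
Δλ₂ = 2.4263 × 1.6691
Δλ₂ = 4.0498 pm

The 132° angle produces the larger shift.
Ratio: 4.0498/1.2132 = 3.338

(Intermediate values are shown rounded; full precision is carried through to the final answer.)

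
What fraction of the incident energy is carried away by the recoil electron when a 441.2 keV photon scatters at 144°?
0.6097 (or 60.97%)

Calculate initial and final photon energies:

Initial: E₀ = 441.2 keV → λ₀ = 2.8102 pm
Compton shift: Δλ = 4.3892 pm
Final wavelength: λ' = 7.1994 pm
Final energy: E' = 172.2147 keV

Fractional energy loss:
(E₀ - E')/E₀ = (441.2000 - 172.2147)/441.2000
= 268.9853/441.2000
= 0.6097
= 60.97%

(Intermediate values are shown rounded; full precision is carried through to the final answer.)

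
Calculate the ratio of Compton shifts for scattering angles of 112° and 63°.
112° produces the larger shift by a factor of 2.518

Calculate both shifts using Δλ = λ_C(1 - cos θ):

For θ₁ = 63°:
Δλ₁ = 2.4263 × (1 - cos(63°))
Δλ₁ = 2.4263 × 0.5460
Δλ₁ = 1.3248 pm

For θ₂ = 112°:
Δλ₂ = 2.4263 × (1 - cos(112°))
Δλ₂ = 2.4263 × 1.3746
Δλ₂ = 3.3352 pm

The 112° angle produces the larger shift.
Ratio: 3.3352/1.3248 = 2.518

(Intermediate values are shown rounded; full precision is carried through to the final answer.)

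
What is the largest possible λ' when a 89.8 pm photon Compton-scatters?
94.6526 pm (at θ = 180°)

The Compton shift is Δλ = λ_C(1 − cos θ).

Since cos θ ranges from −1 to 1, the factor (1 − cos θ) ranges from 0 to 2; the maximum shift occurs at θ = 180° (backscattering):
Δλ_max = 2λ_C = 2 × 2.4263 pm = 4.8526 pm

Maximum scattered wavelength:
λ'_max = λ₀ + Δλ_max = 89.8 + 4.8526 = 94.6526 pm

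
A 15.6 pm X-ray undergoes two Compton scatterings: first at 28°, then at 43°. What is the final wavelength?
16.5358 pm

Apply Compton shift twice:

First scattering at θ₁ = 28°:
Δλ₁ = λ_C(1 - cos(28°))
Δλ₁ = 2.4263 × 0.1171
Δλ₁ = 0.2840 pm

After first scattering:
λ₁ = 15.6 + 0.2840 = 15.8840 pm

Second scattering at θ₂ = 43°:
Δλ₂ = λ_C(1 - cos(43°))
Δλ₂ = 2.4263 × 0.2686
Δλ₂ = 0.6518 pm

Final wavelength:
λ₂ = 15.8840 + 0.6518 = 16.5358 pm

Total shift: Δλ_total = 0.2840 + 0.6518 = 0.9358 pm

(Intermediate values are shown rounded; full precision is carried through to the final answer.)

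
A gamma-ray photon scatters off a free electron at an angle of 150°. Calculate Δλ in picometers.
4.5276 pm

Using the Compton scattering formula:
Δλ = λ_C(1 - cos θ)

where λ_C = h/(m_e·c) ≈ 2.4263 pm is the Compton wavelength of an electron.

For θ = 150°:
cos(150°) = -0.8660
1 - cos(150°) = 1.8660

Δλ = 2.4263 × 1.8660
Δλ = 4.5276 pm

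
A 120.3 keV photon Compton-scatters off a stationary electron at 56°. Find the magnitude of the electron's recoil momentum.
5.7776e-23 kg·m/s

The electron is initially at rest, so by conservation of momentum:
p⃗_e = p⃗₀ − p⃗'  (incident photon momentum minus scattered photon momentum)

Photon momentum magnitudes (p = h/λ = E/c):
λ₀ = hc/E₀ = 10.3063 pm → p₀ = h/λ₀ = 6.4292e-23 kg·m/s
Δλ = λ_C(1 − cos 56°) = 1.0695 pm
λ' = 11.3758 pm → p' = h/λ' = 5.8247e-23 kg·m/s

The scattered photon makes angle θ = 56° with the incident direction, so by the law of cosines:
|p⃗_e|² = p₀² + p'² − 2p₀p'cos θ
|p⃗_e|² = (6.4292e-23)² + (5.8247e-23)² − 2·6.4292e-23·5.8247e-23·cos(56°)
|p⃗_e| = 5.7776e-23 kg·m/s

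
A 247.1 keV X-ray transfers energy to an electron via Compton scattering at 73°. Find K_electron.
62.9969 keV

By energy conservation: K_e = E_initial - E_final

First find the scattered photon energy:
Initial wavelength: λ = hc/E = 5.0176 pm
Compton shift: Δλ = λ_C(1 - cos(73°)) = 1.7169 pm
Final wavelength: λ' = 5.0176 + 1.7169 = 6.7345 pm
Final photon energy: E' = hc/λ' = 184.1031 keV

Electron kinetic energy:
K_e = E - E' = 247.1000 - 184.1031 = 62.9969 keV

(Intermediate values are shown rounded; full precision is carried through to the final answer.)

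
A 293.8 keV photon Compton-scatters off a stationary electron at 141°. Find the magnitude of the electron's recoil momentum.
2.2280e-22 kg·m/s

The electron is initially at rest, so by conservation of momentum:
p⃗_e = p⃗₀ − p⃗'  (incident photon momentum minus scattered photon momentum)

Photon momentum magnitudes (p = h/λ = E/c):
λ₀ = hc/E₀ = 4.2200 pm → p₀ = h/λ₀ = 1.5702e-22 kg·m/s
Δλ = λ_C(1 − cos 141°) = 4.3119 pm
λ' = 8.5319 pm → p' = h/λ' = 7.7662e-23 kg·m/s

The scattered photon makes angle θ = 141° with the incident direction, so by the law of cosines:
|p⃗_e|² = p₀² + p'² − 2p₀p'cos θ
|p⃗_e|² = (1.5702e-22)² + (7.7662e-23)² − 2·1.5702e-22·7.7662e-23·cos(141°)
|p⃗_e| = 2.2280e-22 kg·m/s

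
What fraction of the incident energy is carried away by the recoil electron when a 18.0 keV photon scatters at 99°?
0.0391 (or 3.91%)

Calculate initial and final photon energies:

Initial: E₀ = 18.0 keV → λ₀ = 68.8801 pm
Compton shift: Δλ = 2.8059 pm
Final wavelength: λ' = 71.6860 pm
Final energy: E' = 17.2955 keV

Fractional energy loss:
(E₀ - E')/E₀ = (18.0000 - 17.2955)/18.0000
= 0.7045/18.0000
= 0.0391
= 3.91%

(Intermediate values are shown rounded; full precision is carried through to the final answer.)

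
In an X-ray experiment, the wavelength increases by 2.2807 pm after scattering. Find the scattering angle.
86.56°

From the Compton formula Δλ = λ_C(1 - cos θ), we can solve for θ:

cos θ = 1 - Δλ/λ_C

Given:
- Δλ = 2.2807 pm
- λ_C = h/(m_e·c) ≈ 2.42631024 pm

cos θ = 1 - 2.2807/2.42631024
cos θ = 1 - 0.939987
cos θ = 0.060013

θ = arccos(0.060013)
θ = 86.56°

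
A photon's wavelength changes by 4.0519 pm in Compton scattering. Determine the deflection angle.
132.07°

From the Compton formula Δλ = λ_C(1 - cos θ), we can solve for θ:

cos θ = 1 - Δλ/λ_C

Given:
- Δλ = 4.0519 pm
- λ_C = h/(m_e·c) ≈ 2.42631024 pm

cos θ = 1 - 4.0519/2.42631024
cos θ = 1 - 1.669984
cos θ = -0.669984

θ = arccos(-0.669984)
θ = 132.07°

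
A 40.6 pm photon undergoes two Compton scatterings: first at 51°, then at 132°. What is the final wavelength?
45.5492 pm

Apply Compton shift twice:

First scattering at θ₁ = 51°:
Δλ₁ = λ_C(1 - cos(51°))
Δλ₁ = 2.4263 × 0.3707
Δλ₁ = 0.8994 pm

After first scattering:
λ₁ = 40.6 + 0.8994 = 41.4994 pm

Second scattering at θ₂ = 132°:
Δλ₂ = λ_C(1 - cos(132°))
Δλ₂ = 2.4263 × 1.6691
Δλ₂ = 4.0498 pm

Final wavelength:
λ₂ = 41.4994 + 4.0498 = 45.5492 pm

Total shift: Δλ_total = 0.8994 + 4.0498 = 4.9492 pm

(Intermediate values are shown rounded; full precision is carried through to the final answer.)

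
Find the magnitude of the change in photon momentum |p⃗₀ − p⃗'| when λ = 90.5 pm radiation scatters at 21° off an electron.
2.6662e-24 kg·m/s

Photon momentum magnitude is p = h/λ.

Initial momentum:
p₀ = h/λ = 6.6261e-34/9.0500e-11 = 7.3216e-24 kg·m/s

After scattering:
λ' = λ + Δλ = 90.5 + 0.1612 = 90.6612 pm
p' = h/λ' = 6.6261e-34/9.0661e-11 = 7.3086e-24 kg·m/s

Momentum is a vector; the scattered photon's direction makes angle θ = 21° with the incident direction. The magnitude of the vector change Δp⃗ = p⃗₀ − p⃗' is found from the law of cosines:
|Δp⃗|² = p₀² + p'² − 2p₀p'cos θ
|Δp⃗|² = (7.3216e-24)² + (7.3086e-24)² − 2·7.3216e-24·7.3086e-24·cos(21°)
|Δp⃗| = 2.6662e-24 kg·m/s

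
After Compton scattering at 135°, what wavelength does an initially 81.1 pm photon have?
85.2420 pm

Using the Compton formula: λ' = λ + λ_C(1 − cos θ)

For θ = 135°, cos θ = -√2/2 (exact) ≈ -0.7071, so:
1 − cos 135° = 1 − (-√2/2) ≈ 1.7071

Δλ = λ_C × 1.7071 = 2.4263 × 1.7071 = 4.1420 pm

λ' = 81.1 + 4.1420 = 85.2420 pm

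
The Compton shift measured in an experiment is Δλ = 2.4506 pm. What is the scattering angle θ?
90.57°

From the Compton formula Δλ = λ_C(1 - cos θ), we can solve for θ:

cos θ = 1 - Δλ/λ_C

Given:
- Δλ = 2.4506 pm
- λ_C = h/(m_e·c) ≈ 2.42631024 pm

cos θ = 1 - 2.4506/2.42631024
cos θ = 1 - 1.010011
cos θ = -0.010011

θ = arccos(-0.010011)
θ = 90.57°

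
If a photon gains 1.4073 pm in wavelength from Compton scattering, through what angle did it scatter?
65.17°

From the Compton formula Δλ = λ_C(1 - cos θ), we can solve for θ:

cos θ = 1 - Δλ/λ_C

Given:
- Δλ = 1.4073 pm
- λ_C = h/(m_e·c) ≈ 2.42631024 pm

cos θ = 1 - 1.4073/2.42631024
cos θ = 1 - 0.580017
cos θ = 0.419983

θ = arccos(0.419983)
θ = 65.17°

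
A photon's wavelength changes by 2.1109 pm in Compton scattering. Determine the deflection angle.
82.53°

From the Compton formula Δλ = λ_C(1 - cos θ), we can solve for θ:

cos θ = 1 - Δλ/λ_C

Given:
- Δλ = 2.1109 pm
- λ_C = h/(m_e·c) ≈ 2.42631024 pm

cos θ = 1 - 2.1109/2.42631024
cos θ = 1 - 0.870004
cos θ = 0.129996

θ = arccos(0.129996)
θ = 82.53°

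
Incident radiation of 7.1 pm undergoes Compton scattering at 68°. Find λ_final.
8.6174 pm

Using the Compton scattering formula:
λ' = λ + Δλ = λ + λ_C(1 - cos θ)

Given:
- Initial wavelength λ = 7.1 pm
- Scattering angle θ = 68°
- Compton wavelength λ_C ≈ 2.4263 pm

Calculate the shift:
Δλ = 2.4263 × (1 - cos(68°))
Δλ = 2.4263 × 0.6254
Δλ = 1.5174 pm

Final wavelength:
λ' = 7.1 + 1.5174 = 8.6174 pm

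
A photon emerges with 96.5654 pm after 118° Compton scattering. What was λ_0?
93.0000 pm

From λ' = λ + Δλ, we have λ = λ' - Δλ

First calculate the Compton shift:
Δλ = λ_C(1 - cos θ)
Δλ = 2.4263 × (1 - cos(118°))
Δλ = 2.4263 × 1.4695
Δλ = 3.5654 pm

Initial wavelength:
λ = λ' - Δλ
λ = 96.5654 - 3.5654
λ = 93.0000 pm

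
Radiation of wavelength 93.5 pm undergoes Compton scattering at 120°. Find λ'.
97.1395 pm

Using the Compton formula: λ' = λ + λ_C(1 − cos θ)

For θ = 120°, cos θ = -1/2 (exact) = -0.5000, so:
1 − cos 120° = 1 − (-1/2) = 1.5000

Δλ = λ_C × 1.5000 = 2.4263 × 1.5000 = 3.6395 pm

λ' = 93.5 + 3.6395 = 97.1395 pm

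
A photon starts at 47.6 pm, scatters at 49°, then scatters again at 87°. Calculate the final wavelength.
50.7338 pm

Apply Compton shift twice:

First scattering at θ₁ = 49°:
Δλ₁ = λ_C(1 - cos(49°))
Δλ₁ = 2.4263 × 0.3439
Δλ₁ = 0.8345 pm

After first scattering:
λ₁ = 47.6 + 0.8345 = 48.4345 pm

Second scattering at θ₂ = 87°:
Δλ₂ = λ_C(1 - cos(87°))
Δλ₂ = 2.4263 × 0.9477
Δλ₂ = 2.2993 pm

Final wavelength:
λ₂ = 48.4345 + 2.2993 = 50.7338 pm

Total shift: Δλ_total = 0.8345 + 2.2993 = 3.1338 pm

(Intermediate values are shown rounded; full precision is carried through to the final answer.)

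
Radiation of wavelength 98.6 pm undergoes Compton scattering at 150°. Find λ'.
103.1276 pm

Using the Compton formula: λ' = λ + λ_C(1 − cos θ)

For θ = 150°, cos θ = -√3/2 (exact) ≈ -0.8660, so:
1 − cos 150° = 1 − (-√3/2) ≈ 1.8660

Δλ = λ_C × 1.8660 = 2.4263 × 1.8660 = 4.5276 pm

λ' = 98.6 + 4.5276 = 103.1276 pm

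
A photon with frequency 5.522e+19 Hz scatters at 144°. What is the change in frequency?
2.469e+19 Hz (decrease)

Convert frequency to wavelength (c = 299792458 m/s):
λ₀ = c/f₀ = 299792458/5.522e+19 = 5.4290557e-12 m = 5.4291 pm

Calculate Compton shift:
Δλ = λ_C(1 - cos(144°)) = 4.3892 pm

Final wavelength:
λ' = λ₀ + Δλ = 5.4291 + 4.3892 = 9.8183 pm

Final frequency:
f' = c/λ' = 299792458/9.8182922e-12 = 3.0534074e+19 Hz

Frequency shift (decrease):
Δf = f₀ - f' = 5.522e+19 - 3.0534074e+19 = 2.469e+19 Hz

(Intermediate values are shown rounded; full precision is carried through to the final answer.)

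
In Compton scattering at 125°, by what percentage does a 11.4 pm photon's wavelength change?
33.4911%

Calculate the Compton shift:
Δλ = λ_C(1 - cos(125°))
Δλ = 2.4263 × (1 - cos(125°))
Δλ = 2.4263 × 1.5736
Δλ = 3.8180 pm

Percentage change:
(Δλ/λ₀) × 100 = (3.8180/11.4) × 100
= 33.4911%

(Intermediate values are shown rounded; full precision is carried through to the final answer.)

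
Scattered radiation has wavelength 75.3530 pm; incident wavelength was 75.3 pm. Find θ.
12.00°

First find the wavelength shift:
Δλ = λ' - λ = 75.3530 - 75.3 = 0.0530 pm

Using Δλ = λ_C(1 - cos θ), with λ_C = h/(m_e·c) ≈ 2.42631024 pm:
cos θ = 1 - Δλ/λ_C
cos θ = 1 - 0.0530/2.42631024
cos θ = 0.978156

θ = arccos(0.978156)
θ = 12.00°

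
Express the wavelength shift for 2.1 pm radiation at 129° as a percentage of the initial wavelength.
188.2494%

Calculate the Compton shift:
Δλ = λ_C(1 - cos(129°))
Δλ = 2.4263 × (1 - cos(129°))
Δλ = 2.4263 × 1.6293
Δλ = 3.9532 pm

Percentage change:
(Δλ/λ₀) × 100 = (3.9532/2.1) × 100
= 188.2494%

(Intermediate values are shown rounded; full precision is carried through to the final answer.)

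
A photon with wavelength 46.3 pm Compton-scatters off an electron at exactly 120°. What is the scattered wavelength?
49.9395 pm

Using the Compton formula: λ' = λ + λ_C(1 − cos θ)

For θ = 120°, cos θ = -1/2 (exact) = -0.5000, so:
1 − cos 120° = 1 − (-1/2) = 1.5000

Δλ = λ_C × 1.5000 = 2.4263 × 1.5000 = 3.6395 pm

λ' = 46.3 + 3.6395 = 49.9395 pm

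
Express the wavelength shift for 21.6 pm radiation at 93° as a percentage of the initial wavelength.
11.8208%

Calculate the Compton shift:
Δλ = λ_C(1 - cos(93°))
Δλ = 2.4263 × (1 - cos(93°))
Δλ = 2.4263 × 1.0523
Δλ = 2.5533 pm

Percentage change:
(Δλ/λ₀) × 100 = (2.5533/21.6) × 100
= 11.8208%

(Intermediate values are shown rounded; full precision is carried through to the final answer.)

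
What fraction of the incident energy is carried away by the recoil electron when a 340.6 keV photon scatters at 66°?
0.2834 (or 28.34%)

Calculate initial and final photon energies:

Initial: E₀ = 340.6 keV → λ₀ = 3.6402 pm
Compton shift: Δλ = 1.4394 pm
Final wavelength: λ' = 5.0796 pm
Final energy: E' = 244.0821 keV

Fractional energy loss:
(E₀ - E')/E₀ = (340.6000 - 244.0821)/340.6000
= 96.5179/340.6000
= 0.2834
= 28.34%

(Intermediate values are shown rounded; full precision is carried through to the final answer.)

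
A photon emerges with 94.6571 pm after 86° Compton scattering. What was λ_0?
92.4000 pm

From λ' = λ + Δλ, we have λ = λ' - Δλ

First calculate the Compton shift:
Δλ = λ_C(1 - cos θ)
Δλ = 2.4263 × (1 - cos(86°))
Δλ = 2.4263 × 0.9302
Δλ = 2.2571 pm

Initial wavelength:
λ = λ' - Δλ
λ = 94.6571 - 2.2571
λ = 92.4000 pm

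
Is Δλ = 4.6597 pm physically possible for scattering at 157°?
Yes, consistent

Calculate the expected shift for θ = 157°:

Δλ_expected = λ_C(1 - cos(157°))
Δλ_expected = 2.4263 × (1 - cos(157°))
Δλ_expected = 2.4263 × 1.9205
Δλ_expected = 4.6597 pm

Given shift: 4.6597 pm
Expected shift: 4.6597 pm
Difference: 0.0000 pm

The values match. This is consistent with Compton scattering at the stated angle.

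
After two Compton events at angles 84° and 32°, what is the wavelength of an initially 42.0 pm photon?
44.5414 pm

Apply Compton shift twice:

First scattering at θ₁ = 84°:
Δλ₁ = λ_C(1 - cos(84°))
Δλ₁ = 2.4263 × 0.8955
Δλ₁ = 2.1727 pm

After first scattering:
λ₁ = 42.0 + 2.1727 = 44.1727 pm

Second scattering at θ₂ = 32°:
Δλ₂ = λ_C(1 - cos(32°))
Δλ₂ = 2.4263 × 0.1520
Δλ₂ = 0.3687 pm

Final wavelength:
λ₂ = 44.1727 + 0.3687 = 44.5414 pm

Total shift: Δλ_total = 2.1727 + 0.3687 = 2.5414 pm

(Intermediate values are shown rounded; full precision is carried through to the final answer.)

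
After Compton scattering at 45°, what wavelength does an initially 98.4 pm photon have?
99.1106 pm

Using the Compton formula: λ' = λ + λ_C(1 − cos θ)

For θ = 45°, cos θ = √2/2 (exact) ≈ 0.7071, so:
1 − cos 45° = 1 − (√2/2) ≈ 0.2929

Δλ = λ_C × 0.2929 = 2.4263 × 0.2929 = 0.7106 pm

λ' = 98.4 + 0.7106 = 99.1106 pm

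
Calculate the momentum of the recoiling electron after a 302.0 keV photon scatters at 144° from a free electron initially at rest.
2.2914e-22 kg·m/s

The electron is initially at rest, so by conservation of momentum:
p⃗_e = p⃗₀ − p⃗'  (incident photon momentum minus scattered photon momentum)

Photon momentum magnitudes (p = h/λ = E/c):
λ₀ = hc/E₀ = 4.1054 pm → p₀ = h/λ₀ = 1.6140e-22 kg·m/s
Δλ = λ_C(1 − cos 144°) = 4.3892 pm
λ' = 8.4947 pm → p' = h/λ' = 7.8003e-23 kg·m/s

The scattered photon makes angle θ = 144° with the incident direction, so by the law of cosines:
|p⃗_e|² = p₀² + p'² − 2p₀p'cos θ
|p⃗_e|² = (1.6140e-22)² + (7.8003e-23)² − 2·1.6140e-22·7.8003e-23·cos(144°)
|p⃗_e| = 2.2914e-22 kg·m/s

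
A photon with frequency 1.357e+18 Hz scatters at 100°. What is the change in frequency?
1.727e+16 Hz (decrease)

Convert frequency to wavelength (c = 299792458 m/s):
λ₀ = c/f₀ = 299792458/1.357e+18 = 2.2092296e-10 m = 220.9230 pm

Calculate Compton shift:
Δλ = λ_C(1 - cos(100°)) = 2.8476 pm

Final wavelength:
λ' = λ₀ + Δλ = 220.9230 + 2.8476 = 223.7706 pm

Final frequency:
f' = c/λ' = 299792458/2.2377060e-10 = 1.3397312e+18 Hz

Frequency shift (decrease):
Δf = f₀ - f' = 1.357e+18 - 1.3397312e+18 = 1.727e+16 Hz

(Intermediate values are shown rounded; full precision is carried through to the final answer.)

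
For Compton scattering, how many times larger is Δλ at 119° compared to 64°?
119° produces the larger shift by a factor of 2.644

Calculate both shifts using Δλ = λ_C(1 - cos θ):

For θ₁ = 64°:
Δλ₁ = 2.4263 × (1 - cos(64°))
Δλ₁ = 2.4263 × 0.5616
Δλ₁ = 1.3627 pm

For θ₂ = 119°:
Δλ₂ = 2.4263 × (1 - cos(119°))
Δλ₂ = 2.4263 × 1.4848
Δλ₂ = 3.6026 pm

The 119° angle produces the larger shift.
Ratio: 3.6026/1.3627 = 2.644

(Intermediate values are shown rounded; full precision is carried through to the final answer.)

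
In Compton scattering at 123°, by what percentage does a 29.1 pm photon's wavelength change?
12.8789%

Calculate the Compton shift:
Δλ = λ_C(1 - cos(123°))
Δλ = 2.4263 × (1 - cos(123°))
Δλ = 2.4263 × 1.5446
Δλ = 3.7478 pm

Percentage change:
(Δλ/λ₀) × 100 = (3.7478/29.1) × 100
= 12.8789%

(Intermediate values are shown rounded; full precision is carried through to the final answer.)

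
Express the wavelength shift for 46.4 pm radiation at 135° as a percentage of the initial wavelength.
8.9267%

Calculate the Compton shift:
Δλ = λ_C(1 - cos(135°))
Δλ = 2.4263 × (1 - cos(135°))
Δλ = 2.4263 × 1.7071
Δλ = 4.1420 pm

Percentage change:
(Δλ/λ₀) × 100 = (4.1420/46.4) × 100
= 8.9267%

(Intermediate values are shown rounded; full precision is carried through to the final answer.)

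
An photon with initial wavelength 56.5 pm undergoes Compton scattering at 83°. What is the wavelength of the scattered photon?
58.6306 pm

Using the Compton scattering formula:
λ' = λ + Δλ = λ + λ_C(1 - cos θ)

Given:
- Initial wavelength λ = 56.5 pm
- Scattering angle θ = 83°
- Compton wavelength λ_C ≈ 2.4263 pm

Calculate the shift:
Δλ = 2.4263 × (1 - cos(83°))
Δλ = 2.4263 × 0.8781
Δλ = 2.1306 pm

Final wavelength:
λ' = 56.5 + 2.1306 = 58.6306 pm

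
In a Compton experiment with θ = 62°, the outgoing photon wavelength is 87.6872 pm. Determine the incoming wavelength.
86.4000 pm

From λ' = λ + Δλ, we have λ = λ' - Δλ

First calculate the Compton shift:
Δλ = λ_C(1 - cos θ)
Δλ = 2.4263 × (1 - cos(62°))
Δλ = 2.4263 × 0.5305
Δλ = 1.2872 pm

Initial wavelength:
λ = λ' - Δλ
λ = 87.6872 - 1.2872
λ = 86.4000 pm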